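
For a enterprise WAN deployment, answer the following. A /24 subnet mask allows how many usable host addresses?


Given: subnet mask /24
Host bits = 32 - 24 = 8
Total addresses = 2^8 = 256
Usable hosts = 256 - 2 (network + broadcast) = 254

254


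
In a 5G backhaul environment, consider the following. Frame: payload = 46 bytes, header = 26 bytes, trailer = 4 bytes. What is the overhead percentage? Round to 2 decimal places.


Given: payload = 46 B, header = 26 B, trailer = 4 B
Overhead bytes = header + trailer = 26 + 4 = 30
Total frame = payload + overhead = 46 + 30 = 76
Overhead % = 30 / 76 * 100 = 39.4737% -> 39.47% (2 dp)

39.47


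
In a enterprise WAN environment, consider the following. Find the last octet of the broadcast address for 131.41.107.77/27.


Given: IP = 131.41.107.77, prefix = /27
Host bits = 32 - 27 = 5
Network last octet = 77 AND mask = 64
Host part size = 2^5 - 1 = 31
Broadcast last octet = 64 OR 31 = 95

95


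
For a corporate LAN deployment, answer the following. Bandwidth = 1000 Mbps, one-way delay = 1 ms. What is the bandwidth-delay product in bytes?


Given: bandwidth = 1000 Mbps, delay = 1 ms
BDP in bits = 1000 * 10^6 * 1 / 1000
BDP in bits = 1000000
BDP in bytes = 1000000 / 8 = 125000

125000


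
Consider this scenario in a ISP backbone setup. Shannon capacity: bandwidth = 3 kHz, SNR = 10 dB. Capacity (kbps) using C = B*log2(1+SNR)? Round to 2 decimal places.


Given: B = 3 kHz, SNR = 10 dB
SNR linear = 10^(10/10) = 10
1 + SNR = 11
log2(11) = 3.4594316186
C = 3 * 1000 * 3.4594316186 = 10378.2949 bps
C = 10.378295 kbps -> 10.38 kbps (2 dp)

10.38


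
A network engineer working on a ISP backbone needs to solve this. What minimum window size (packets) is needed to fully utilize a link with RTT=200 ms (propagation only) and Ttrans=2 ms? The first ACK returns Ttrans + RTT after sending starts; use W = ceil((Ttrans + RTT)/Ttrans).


Given: Ttrans = 2 ms, RTT = 200 ms (= 2 * Tprop, Tprop = 100 ms)
Time until first ACK returns = Ttrans + RTT = 2 + 200 = 202 ms
Need W * Ttrans >= Ttrans + RTT  ->  W >= (Ttrans + RTT) / Ttrans
(Ttrans + RTT) / Ttrans = 202 / 2 = 101
W_min = ceil(101) = 101

101


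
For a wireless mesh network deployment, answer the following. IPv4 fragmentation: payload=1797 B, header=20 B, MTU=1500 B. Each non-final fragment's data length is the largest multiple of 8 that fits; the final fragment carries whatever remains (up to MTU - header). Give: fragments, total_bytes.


Max data per non-final fragment = floor((MTU - header)/8)*8 = floor((1500 - 20)/8)*8 = floor(1480/8)*8 = 1480 B
Final fragment needs no 8-byte alignment: it can carry up to MTU - header = 1480 B
Non-final fragments needed = ceil((payload - 1480) / 1480) = ceil(317/1480) = ceil(0.2142) = 1
Number of fragments = 1 + 1 = 2
Fragment sizes (data): 1 * 1480 B + 317 B (last, 317 <= 1480 OK)
Total bytes sent = payload + n_frags * header = 1797 + 2*20 = 1797 + 40 = 1837 B

2, 1837


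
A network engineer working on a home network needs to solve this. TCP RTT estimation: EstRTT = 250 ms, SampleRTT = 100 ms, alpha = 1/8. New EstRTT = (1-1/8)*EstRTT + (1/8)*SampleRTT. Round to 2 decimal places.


Given: EstRTT = 250 ms, SampleRTT = 100 ms, alpha = 1/8
New EstRTT = (1 - alpha) * EstRTT + alpha * SampleRTT
(7/8) * 250 = 218.75
(1/8) * 100 = 12.5
New EstRTT = 218.75 + 12.5 = 231.25 ms -> 231.25 ms (2 dp)

231.25


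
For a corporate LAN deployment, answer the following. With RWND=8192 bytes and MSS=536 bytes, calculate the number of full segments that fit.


Given: RWND = 8192 bytes, MSS = 536 bytes
Full segments = floor(RWND / MSS)
Full segments = floor(8192 / 536)
Full segments = floor(15.2836) = 15

15


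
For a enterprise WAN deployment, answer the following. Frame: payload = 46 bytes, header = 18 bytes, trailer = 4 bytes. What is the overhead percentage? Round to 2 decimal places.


Given: payload = 46 B, header = 18 B, trailer = 4 B
Overhead bytes = header + trailer = 18 + 4 = 22
Total frame = payload + overhead = 46 + 22 = 68
Overhead % = 22 / 68 * 100 = 32.3529% -> 32.35% (2 dp)

32.35


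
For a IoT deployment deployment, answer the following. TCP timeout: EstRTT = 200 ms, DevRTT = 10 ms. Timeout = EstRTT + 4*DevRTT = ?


Given: EstRTT = 200 ms, DevRTT = 10 ms
Timeout = EstRTT + 4 * DevRTT
4 * DevRTT = 4 * 10 = 40
Timeout = 200 + 40 = 240 ms

240


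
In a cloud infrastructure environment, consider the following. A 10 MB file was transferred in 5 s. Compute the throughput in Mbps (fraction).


Given: file = 10 MB, time = 5 s
File in Mb = 10 * 8 = 80 Mb
Throughput = 80 / 5 Mbps
Throughput = 16 Mbps

16


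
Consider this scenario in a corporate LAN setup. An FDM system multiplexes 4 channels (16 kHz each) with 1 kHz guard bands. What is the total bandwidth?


Given: 4 channels, 16 kHz each, guard = 1 kHz
Channel bandwidth = 4 * 16 = 64 kHz
Guard bands = 3 gaps * 1 kHz = 3 kHz
Total = 64 + 3 = 67 kHz

67


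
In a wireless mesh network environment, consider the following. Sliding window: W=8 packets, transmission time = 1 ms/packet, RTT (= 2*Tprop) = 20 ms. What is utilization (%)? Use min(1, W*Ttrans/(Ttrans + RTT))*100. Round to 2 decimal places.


Given: W = 8, Ttrans = 1 ms, RTT = 20 ms (= 2 * Tprop, Tprop = 10 ms)
Cycle time = Ttrans + RTT = 1 + 20 = 21 ms (first packet sent until its ACK returns)
W * Ttrans = 8 * 1 = 8 ms of sending per cycle
W * Ttrans / (Ttrans + RTT) = 8 / 21 = 0.380952
U = min(1, 0.380952) = 0.380952
U% = 38.10%

38.10


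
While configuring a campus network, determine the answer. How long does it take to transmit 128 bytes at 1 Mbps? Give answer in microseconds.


Given: packet = 128 bytes, bandwidth = 1 Mbps
Packet in bits = 128 * 8 = 1024 bits
Bandwidth = 1 * 10^6 = 1000000 bps
Time = 1024 / 1000000 seconds
Time in us = 1024 * 10^6 / 1000000 = 1024

1024


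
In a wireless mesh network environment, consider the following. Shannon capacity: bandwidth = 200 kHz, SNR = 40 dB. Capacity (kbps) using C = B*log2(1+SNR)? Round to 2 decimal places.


Given: B = 200 kHz, SNR = 40 dB
SNR linear = 10^(40/10) = 10000
1 + SNR = 10001
log2(10001) = 13.2878566418
C = 200 * 1000 * 13.2878566418 = 2657571.3284 bps
C = 2657.571328 kbps -> 2657.57 kbps (2 dp)

2657.57


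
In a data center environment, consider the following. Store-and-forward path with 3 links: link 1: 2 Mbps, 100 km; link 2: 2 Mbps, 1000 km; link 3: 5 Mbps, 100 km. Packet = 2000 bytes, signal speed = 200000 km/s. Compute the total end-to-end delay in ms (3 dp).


Packet = 2000 bytes = 16000 bits. Store-and-forward: sum (t_trans + t_prop) per link.
Link 1: t_trans = 16000/(2*10^6) s = 8.0000 ms; t_prop = 100/200000 s = 0.5000 ms; subtotal = 8.5000 ms
Link 2: t_trans = 16000/(2*10^6) s = 8.0000 ms; t_prop = 1000/200000 s = 5.0000 ms; subtotal = 13.0000 ms
Link 3: t_trans = 16000/(5*10^6) s = 3.2000 ms; t_prop = 100/200000 s = 0.5000 ms; subtotal = 3.7000 ms
End-to-end = 8.5000 + 13.0000 + 3.7000 = 25.2000 ms -> 25.200 ms (3 dp)

25.200


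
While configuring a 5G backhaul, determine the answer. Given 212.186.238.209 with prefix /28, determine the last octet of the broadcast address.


Given: IP = 212.186.238.209, prefix = /28
Host bits = 32 - 28 = 4
Network last octet = 209 AND mask = 208
Host part size = 2^4 - 1 = 15
Broadcast last octet = 208 OR 15 = 223

223


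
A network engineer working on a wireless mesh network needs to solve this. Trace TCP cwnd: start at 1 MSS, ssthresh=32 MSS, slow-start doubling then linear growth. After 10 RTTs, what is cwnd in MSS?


RTT 0: cwnd = 1 MSS (initial)
RTT 1: cwnd = 2 MSS (slow start, doubled)
RTT 2: cwnd = 4 MSS (slow start, doubled)
RTT 3: cwnd = 8 MSS (slow start, doubled)
RTT 4: cwnd = 16 MSS (slow start, doubled)
RTT 5: cwnd = 32 MSS (slow start, doubled)
RTT 6: cwnd = 33 MSS (congestion avoidance, +1)
RTT 7: cwnd = 34 MSS (congestion avoidance, +1)
RTT 8: cwnd = 35 MSS (congestion avoidance, +1)
RTT 9: cwnd = 36 MSS (congestion avoidance, +1)
RTT 10: cwnd = 37 MSS (congestion avoidance, +1)

37


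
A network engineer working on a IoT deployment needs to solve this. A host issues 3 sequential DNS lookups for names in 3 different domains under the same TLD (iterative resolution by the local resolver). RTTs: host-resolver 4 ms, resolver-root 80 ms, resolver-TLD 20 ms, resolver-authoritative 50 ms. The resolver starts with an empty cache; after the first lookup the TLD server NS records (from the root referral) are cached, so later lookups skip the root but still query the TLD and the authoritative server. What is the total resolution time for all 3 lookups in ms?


Lookup 1 (cold cache): local + root + TLD + auth = 4 + 80 + 20 + 50 = 154 ms
Lookups 2..3 (TLD NS cached -> skip root; new domain -> still ask TLD and auth): local + TLD + auth = 4 + 20 + 50 = 74 ms each
Remaining 2 lookups: 2 * 74 = 148 ms
Total = 154 + 148 = 302 ms

302


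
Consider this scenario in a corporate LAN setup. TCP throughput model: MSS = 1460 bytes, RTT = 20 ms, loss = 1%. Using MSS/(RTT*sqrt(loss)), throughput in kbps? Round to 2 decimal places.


Given: MSS = 1460 bytes, RTT = 20 ms, loss = 1%
RTT in seconds = 20 / 1000 = 0.02
Loss rate = 1% = 0.01
sqrt(loss) = sqrt(0.01) = 0.1
Throughput (bytes/s) = 1460 / (0.02 * 0.1) = 730000.0000
Throughput (kbps) = 730000.0000 * 8 / 1000 = 5840.000000 -> 5840.00 kbps (2 dp)

5840.00


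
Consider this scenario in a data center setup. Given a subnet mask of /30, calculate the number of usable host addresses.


Given: subnet mask /30
Host bits = 32 - 30 = 2
Total addresses = 2^2 = 4
Usable hosts = 4 - 2 (network + broadcast) = 2

2


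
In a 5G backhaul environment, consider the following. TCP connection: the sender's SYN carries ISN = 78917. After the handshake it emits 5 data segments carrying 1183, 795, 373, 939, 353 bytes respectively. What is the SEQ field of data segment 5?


The SYN occupies sequence number ISN = 78917, so the first data byte is ISN + 1 = 78918.
SEQ of data segment i = (ISN + 1) + sum of payload sizes of segments 1..i-1.
Segment 1: SEQ = 78918, payload = 1183 bytes
Segment 2: SEQ = 80101, payload = 795 bytes
Segment 3: SEQ = 80896, payload = 373 bytes
Segment 4: SEQ = 81269, payload = 939 bytes
Segment 5: SEQ = 82208, payload = 353 bytes
SEQ of segment 5 = 78918 + 1183 + 795 + 373 + 939 = 82208

82208


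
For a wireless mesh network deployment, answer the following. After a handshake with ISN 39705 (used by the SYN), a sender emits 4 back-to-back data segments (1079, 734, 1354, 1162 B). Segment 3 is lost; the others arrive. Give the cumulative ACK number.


SYN uses sequence number 39705; first data byte = ISN + 1 = 39706.
Segment 1: SEQ = 39706, len = 1079 B, covers [39706, 40784]
Segment 2: SEQ = 40785, len = 734 B, covers [40785, 41518]
Segment 3: SEQ = 41519, len = 1354 B, covers [41519, 42872] [LOST]
Segment 4: SEQ = 42873, len = 1162 B, covers [42873, 44034]
In-order data received: bytes [39706, 41518] (segments 1..2).
Segment 3 missing -> gap begins at byte 41519; later segments buffered out of order.
Cumulative ACK = next expected in-order byte = 39706 + 1079 + 734 = 41519

41519


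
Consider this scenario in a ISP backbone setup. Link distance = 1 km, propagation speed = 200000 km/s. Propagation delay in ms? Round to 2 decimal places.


Given: distance = 1 km, speed = 200000 km/s
Delay = distance / speed = 1 / 200000 seconds
Delay in ms = 1 * 1000 / 200000
Delay = 0.0050 ms
Rounded to 2 dp = 0.01 ms

0.01


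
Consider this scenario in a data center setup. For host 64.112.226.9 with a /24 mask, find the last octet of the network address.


Given: IP = 64.112.226.9, prefix = /24
Subnet mask = 255.255.255.0
Last octet of IP: 9
Last octet of mask: 0
Network last octet = 9 AND 0 = 0

0


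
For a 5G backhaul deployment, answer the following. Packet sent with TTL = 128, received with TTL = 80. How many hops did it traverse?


Given: initial TTL = 128, received TTL = 80
Hops = initial TTL - received TTL
Hops = 128 - 80 = 48

48


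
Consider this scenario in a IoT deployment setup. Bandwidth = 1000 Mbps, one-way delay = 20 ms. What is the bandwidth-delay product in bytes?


Given: bandwidth = 1000 Mbps, delay = 20 ms
BDP in bits = 1000 * 10^6 * 20 / 1000
BDP in bits = 20000000
BDP in bytes = 20000000 / 8 = 2500000

2500000


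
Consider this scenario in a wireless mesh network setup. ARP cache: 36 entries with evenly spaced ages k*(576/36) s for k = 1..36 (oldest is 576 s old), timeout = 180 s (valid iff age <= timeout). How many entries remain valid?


Ages are k * 576/36 s for k = 1..36 (spacing = 16.0000 s).
Entry k is valid iff k * 576/36 <= 180 iff k <= 36 * 180 / 576 = 11.2500
n_valid = floor(11.2500) = 11
(n_stale = 36 - 11 = 25)

11


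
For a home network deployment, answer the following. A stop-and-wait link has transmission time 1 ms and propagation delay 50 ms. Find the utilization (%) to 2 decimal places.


Given: Ttrans = 1 ms, Tprop = 50 ms
RTT = 2 * Tprop = 2 * 50 = 100 ms
U = Ttrans / (Ttrans + RTT)
U = 1 / (1 + 100)
U = 1 / 101 = 0.009901
U% = 0.99%

0.99


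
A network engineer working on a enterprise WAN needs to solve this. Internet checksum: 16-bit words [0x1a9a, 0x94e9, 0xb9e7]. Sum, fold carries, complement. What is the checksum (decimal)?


Given words: [0x1a9a, 0x94e9, 0xb9e7]
Step 1: Sum all words
Raw sum = 6810 + 38121 + 47591 = 92522
Step 2: Fold carry: (26986 + 1) = 26987
One's complement = ~26987 & 0xFFFF = 38548

38548


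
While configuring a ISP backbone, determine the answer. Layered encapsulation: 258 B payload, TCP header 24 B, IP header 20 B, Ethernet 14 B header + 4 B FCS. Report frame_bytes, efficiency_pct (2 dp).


TCP segment = 258 + 24 = 282 B
IP packet = 282 + 20 = 302 B
Ethernet frame = 302 + 14 + 4 = 320 B
Efficiency = app / frame = 258 / 320 = 0.806250 = 80.6250% -> 80.63% (2 dp)

320, 80.63


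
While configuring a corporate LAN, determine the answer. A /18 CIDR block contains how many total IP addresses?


Given: CIDR prefix /18
Host bits = 32 - 18 = 14
Total addresses = 2^14 = 16384

16384


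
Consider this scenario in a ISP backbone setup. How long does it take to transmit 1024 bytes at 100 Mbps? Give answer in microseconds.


Given: packet = 1024 bytes, bandwidth = 100 Mbps
Packet in bits = 1024 * 8 = 8192 bits
Bandwidth = 100 * 10^6 = 100000000 bps
Time = 8192 / 100000000 seconds
Time in us = 8192 * 10^6 / 100000000 = 81.92

81.92


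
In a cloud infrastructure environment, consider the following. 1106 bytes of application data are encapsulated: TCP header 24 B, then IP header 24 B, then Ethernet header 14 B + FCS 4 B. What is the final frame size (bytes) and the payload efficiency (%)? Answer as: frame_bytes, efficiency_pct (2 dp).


TCP segment = 1106 + 24 = 1130 B
IP packet = 1130 + 24 = 1154 B
Ethernet frame = 1154 + 14 + 4 = 1172 B
Efficiency = app / frame = 1106 / 1172 = 0.943686 = 94.3686% -> 94.37% (2 dp)

1172, 94.37


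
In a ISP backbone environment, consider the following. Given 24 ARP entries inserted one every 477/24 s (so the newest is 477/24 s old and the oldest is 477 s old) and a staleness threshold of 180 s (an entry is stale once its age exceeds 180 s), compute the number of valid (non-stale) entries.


Ages are k * 477/24 s for k = 1..24 (spacing = 19.8750 s).
Entry k is valid iff k * 477/24 <= 180 iff k <= 24 * 180 / 477 = 9.0566
n_valid = floor(9.0566) = 9
(n_stale = 24 - 9 = 15)

9


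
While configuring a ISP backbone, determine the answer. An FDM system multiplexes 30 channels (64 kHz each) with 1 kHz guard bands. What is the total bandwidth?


Given: 30 channels, 64 kHz each, guard = 1 kHz
Channel bandwidth = 30 * 64 = 1920 kHz
Guard bands = 29 gaps * 1 kHz = 29 kHz
Total = 1920 + 29 = 1949 kHz

1949


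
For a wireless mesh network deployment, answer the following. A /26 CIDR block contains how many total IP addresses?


Given: CIDR prefix /26
Host bits = 32 - 26 = 6
Total addresses = 2^6 = 64

64


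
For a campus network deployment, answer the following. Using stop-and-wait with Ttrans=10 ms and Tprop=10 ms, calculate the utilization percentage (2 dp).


Given: Ttrans = 10 ms, Tprop = 10 ms
RTT = 2 * Tprop = 2 * 10 = 20 ms
U = Ttrans / (Ttrans + RTT)
U = 10 / (10 + 20)
U = 10 / 30 = 0.333333
U% = 33.33%

33.33


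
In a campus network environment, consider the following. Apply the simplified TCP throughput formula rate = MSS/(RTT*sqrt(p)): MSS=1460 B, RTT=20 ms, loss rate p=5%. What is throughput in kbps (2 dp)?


Given: MSS = 1460 bytes, RTT = 20 ms, loss = 5%
RTT in seconds = 20 / 1000 = 0.02
Loss rate = 5% = 0.05
sqrt(loss) = sqrt(0.05) = 0.223606797750
Throughput (bytes/s) = 1460 / (0.02 * 0.223606797750) = 326465.9247
Throughput (kbps) = 326465.9247 * 8 / 1000 = 2611.727398 -> 2611.73 kbps (2 dp)

2611.73


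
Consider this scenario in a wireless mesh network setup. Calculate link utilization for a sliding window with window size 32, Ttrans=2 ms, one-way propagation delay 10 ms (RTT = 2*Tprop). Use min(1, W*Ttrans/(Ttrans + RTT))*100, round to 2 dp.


Given: W = 32, Ttrans = 2 ms, RTT = 20 ms (= 2 * Tprop, Tprop = 10 ms)
Cycle time = Ttrans + RTT = 2 + 20 = 22 ms (first packet sent until its ACK returns)
W * Ttrans = 32 * 2 = 64 ms of sending per cycle
W * Ttrans / (Ttrans + RTT) = 64 / 22 = 2.909091
U = min(1, 2.909091) = 1.000000
U% = 100.00%

100.00


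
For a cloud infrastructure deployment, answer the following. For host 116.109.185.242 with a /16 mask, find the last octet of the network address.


Given: IP = 116.109.185.242, prefix = /16
Subnet mask = 255.255.0.0
Last octet of IP: 242
Last octet of mask: 0
Network last octet = 242 AND 0 = 0

0


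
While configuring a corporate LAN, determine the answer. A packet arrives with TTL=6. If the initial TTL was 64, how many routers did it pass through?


Given: initial TTL = 64, received TTL = 6
Hops = initial TTL - received TTL
Hops = 64 - 6 = 58

58


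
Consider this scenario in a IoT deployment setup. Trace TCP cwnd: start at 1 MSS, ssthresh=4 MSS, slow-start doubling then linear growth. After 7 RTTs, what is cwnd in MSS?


RTT 0: cwnd = 1 MSS (initial)
RTT 1: cwnd = 2 MSS (slow start, doubled)
RTT 2: cwnd = 4 MSS (slow start, doubled)
RTT 3: cwnd = 5 MSS (congestion avoidance, +1)
RTT 4: cwnd = 6 MSS (congestion avoidance, +1)
RTT 5: cwnd = 7 MSS (congestion avoidance, +1)
RTT 6: cwnd = 8 MSS (congestion avoidance, +1)
RTT 7: cwnd = 9 MSS (congestion avoidance, +1)

9


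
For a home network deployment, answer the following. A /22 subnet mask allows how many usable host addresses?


Given: subnet mask /22
Host bits = 32 - 22 = 10
Total addresses = 2^10 = 1024
Usable hosts = 1024 - 2 (network + broadcast) = 1022

1022


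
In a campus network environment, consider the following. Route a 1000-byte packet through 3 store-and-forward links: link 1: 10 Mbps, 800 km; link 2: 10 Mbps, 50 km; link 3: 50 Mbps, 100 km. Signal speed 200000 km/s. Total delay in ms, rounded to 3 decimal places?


Packet = 1000 bytes = 8000 bits. Store-and-forward: sum (t_trans + t_prop) per link.
Link 1: t_trans = 8000/(10*10^6) s = 0.8000 ms; t_prop = 800/200000 s = 4.0000 ms; subtotal = 4.8000 ms
Link 2: t_trans = 8000/(10*10^6) s = 0.8000 ms; t_prop = 50/200000 s = 0.2500 ms; subtotal = 1.0500 ms
Link 3: t_trans = 8000/(50*10^6) s = 0.1600 ms; t_prop = 100/200000 s = 0.5000 ms; subtotal = 0.6600 ms
End-to-end = 4.8000 + 1.0500 + 0.6600 = 6.5100 ms -> 6.510 ms (3 dp)

6.510


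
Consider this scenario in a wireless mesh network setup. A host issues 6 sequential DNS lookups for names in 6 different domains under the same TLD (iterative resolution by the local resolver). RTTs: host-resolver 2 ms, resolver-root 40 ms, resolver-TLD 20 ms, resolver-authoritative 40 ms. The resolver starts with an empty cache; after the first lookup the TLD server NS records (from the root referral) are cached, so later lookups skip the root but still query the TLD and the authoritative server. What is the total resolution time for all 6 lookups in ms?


Lookup 1 (cold cache): local + root + TLD + auth = 2 + 40 + 20 + 40 = 102 ms
Lookups 2..6 (TLD NS cached -> skip root; new domain -> still ask TLD and auth): local + TLD + auth = 2 + 20 + 40 = 62 ms each
Remaining 5 lookups: 5 * 62 = 310 ms
Total = 102 + 310 = 412 ms

412


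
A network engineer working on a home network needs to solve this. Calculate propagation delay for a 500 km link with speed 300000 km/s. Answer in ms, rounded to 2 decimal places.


Given: distance = 500 km, speed = 300000 km/s
Delay = distance / speed = 500 / 300000 seconds
Delay in ms = 500 * 1000 / 300000
Delay = 1.6667 ms
Rounded to 2 dp = 1.67 ms

1.67


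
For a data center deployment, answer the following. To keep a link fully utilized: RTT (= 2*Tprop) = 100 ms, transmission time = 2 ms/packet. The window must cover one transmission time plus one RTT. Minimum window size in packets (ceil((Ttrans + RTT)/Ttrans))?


Given: Ttrans = 2 ms, RTT = 100 ms (= 2 * Tprop, Tprop = 50 ms)
Time until first ACK returns = Ttrans + RTT = 2 + 100 = 102 ms
Need W * Ttrans >= Ttrans + RTT  ->  W >= (Ttrans + RTT) / Ttrans
(Ttrans + RTT) / Ttrans = 102 / 2 = 51
W_min = ceil(51) = 51

51


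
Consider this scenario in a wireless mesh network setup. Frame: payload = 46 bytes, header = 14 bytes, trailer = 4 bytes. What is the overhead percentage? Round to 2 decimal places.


Given: payload = 46 B, header = 14 B, trailer = 4 B
Overhead bytes = header + trailer = 14 + 4 = 18
Total frame = payload + overhead = 46 + 18 = 64
Overhead % = 18 / 64 * 100 = 28.1250% -> 28.13% (2 dp)

28.13


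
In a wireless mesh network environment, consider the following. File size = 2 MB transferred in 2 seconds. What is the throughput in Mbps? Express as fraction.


Given: file = 2 MB, time = 2 s
File in Mb = 2 * 8 = 16 Mb
Throughput = 16 / 2 Mbps
Throughput = 8 Mbps

8


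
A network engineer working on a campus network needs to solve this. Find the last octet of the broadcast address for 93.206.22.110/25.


Given: IP = 93.206.22.110, prefix = /25
Host bits = 32 - 25 = 7
Network last octet = 110 AND mask = 0
Host part size = 2^7 - 1 = 127
Broadcast last octet = 0 OR 127 = 127

127


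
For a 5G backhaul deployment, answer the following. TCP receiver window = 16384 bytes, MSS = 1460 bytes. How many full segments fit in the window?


Given: RWND = 16384 bytes, MSS = 1460 bytes
Full segments = floor(RWND / MSS)
Full segments = floor(16384 / 1460)
Full segments = floor(11.2219) = 11

11


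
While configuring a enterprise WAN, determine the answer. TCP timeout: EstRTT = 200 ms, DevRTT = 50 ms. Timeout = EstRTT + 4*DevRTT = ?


Given: EstRTT = 200 ms, DevRTT = 50 ms
Timeout = EstRTT + 4 * DevRTT
4 * DevRTT = 4 * 50 = 200
Timeout = 200 + 200 = 400 ms

400


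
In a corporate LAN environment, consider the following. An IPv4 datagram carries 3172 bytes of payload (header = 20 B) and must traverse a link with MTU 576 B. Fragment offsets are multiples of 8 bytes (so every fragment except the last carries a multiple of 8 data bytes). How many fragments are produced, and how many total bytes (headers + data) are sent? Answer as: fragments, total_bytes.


Max data per non-final fragment = floor((MTU - header)/8)*8 = floor((576 - 20)/8)*8 = floor(556/8)*8 = 552 B
Final fragment needs no 8-byte alignment: it can carry up to MTU - header = 556 B
Non-final fragments needed = ceil((payload - 556) / 552) = ceil(2616/552) = ceil(4.7391) = 5
Number of fragments = 5 + 1 = 6
Fragment sizes (data): 5 * 552 B + 412 B (last, 412 <= 556 OK)
Total bytes sent = payload + n_frags * header = 3172 + 6*20 = 3172 + 120 = 3292 B

6, 3292


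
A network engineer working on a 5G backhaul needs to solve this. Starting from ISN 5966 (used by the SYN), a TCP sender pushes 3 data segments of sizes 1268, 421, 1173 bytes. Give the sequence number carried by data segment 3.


The SYN occupies sequence number ISN = 5966, so the first data byte is ISN + 1 = 5967.
SEQ of data segment i = (ISN + 1) + sum of payload sizes of segments 1..i-1.
Segment 1: SEQ = 5967, payload = 1268 bytes
Segment 2: SEQ = 7235, payload = 421 bytes
Segment 3: SEQ = 7656, payload = 1173 bytes
SEQ of segment 3 = 5967 + 1268 + 421 = 7656

7656


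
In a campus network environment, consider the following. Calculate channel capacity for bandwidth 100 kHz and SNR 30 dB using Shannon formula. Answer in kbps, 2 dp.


Given: B = 100 kHz, SNR = 30 dB
SNR linear = 10^(30/10) = 1000
1 + SNR = 1001
log2(1001) = 9.9672262588
C = 100 * 1000 * 9.9672262588 = 996722.6259 bps
C = 996.722626 kbps -> 996.72 kbps (2 dp)

996.72


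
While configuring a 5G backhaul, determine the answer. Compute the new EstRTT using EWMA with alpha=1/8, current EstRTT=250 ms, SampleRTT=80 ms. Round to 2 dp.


Given: EstRTT = 250 ms, SampleRTT = 80 ms, alpha = 1/8
New EstRTT = (1 - alpha) * EstRTT + alpha * SampleRTT
(7/8) * 250 = 218.75
(1/8) * 80 = 10
New EstRTT = 218.75 + 10 = 228.75 ms -> 228.75 ms (2 dp)

228.75


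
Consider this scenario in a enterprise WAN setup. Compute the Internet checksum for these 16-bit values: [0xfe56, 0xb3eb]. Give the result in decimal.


Given words: [0xfe56, 0xb3eb]
Step 1: Sum all words
Raw sum = 65110 + 46059 = 111169
Step 2: Fold carry: (45633 + 1) = 45634
One's complement = ~45634 & 0xFFFF = 19901

19901


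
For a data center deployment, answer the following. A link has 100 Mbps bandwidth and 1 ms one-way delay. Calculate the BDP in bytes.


Given: bandwidth = 100 Mbps, delay = 1 ms
BDP in bits = 100 * 10^6 * 1 / 1000
BDP in bits = 100000
BDP in bytes = 100000 / 8 = 12500

12500


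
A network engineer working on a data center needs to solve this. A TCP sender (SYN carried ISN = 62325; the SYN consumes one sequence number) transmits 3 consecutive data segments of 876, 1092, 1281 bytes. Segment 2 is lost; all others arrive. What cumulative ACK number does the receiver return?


SYN uses sequence number 62325; first data byte = ISN + 1 = 62326.
Segment 1: SEQ = 62326, len = 876 B, covers [62326, 63201]
Segment 2: SEQ = 63202, len = 1092 B, covers [63202, 64293] [LOST]
Segment 3: SEQ = 64294, len = 1281 B, covers [64294, 65574]
In-order data received: bytes [62326, 63201] (segments 1..1).
Segment 2 missing -> gap begins at byte 63202; later segments buffered out of order.
Cumulative ACK = next expected in-order byte = 62326 + 876 = 63202

63202


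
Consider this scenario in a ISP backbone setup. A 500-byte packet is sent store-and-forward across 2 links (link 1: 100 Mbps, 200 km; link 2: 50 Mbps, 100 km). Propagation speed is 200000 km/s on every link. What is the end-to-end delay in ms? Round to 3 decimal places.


Packet = 500 bytes = 4000 bits. Store-and-forward: sum (t_trans + t_prop) per link.
Link 1: t_trans = 4000/(100*10^6) s = 0.0400 ms; t_prop = 200/200000 s = 1.0000 ms; subtotal = 1.0400 ms
Link 2: t_trans = 4000/(50*10^6) s = 0.0800 ms; t_prop = 100/200000 s = 0.5000 ms; subtotal = 0.5800 ms
End-to-end = 1.0400 + 0.5800 = 1.6200 ms -> 1.620 ms (3 dp)

1.620


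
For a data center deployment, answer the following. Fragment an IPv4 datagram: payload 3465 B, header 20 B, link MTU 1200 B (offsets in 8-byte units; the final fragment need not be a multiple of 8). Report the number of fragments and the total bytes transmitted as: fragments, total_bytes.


Max data per non-final fragment = floor((MTU - header)/8)*8 = floor((1200 - 20)/8)*8 = floor(1180/8)*8 = 1176 B
Final fragment needs no 8-byte alignment: it can carry up to MTU - header = 1180 B
Non-final fragments needed = ceil((payload - 1180) / 1176) = ceil(2285/1176) = ceil(1.9430) = 2
Number of fragments = 2 + 1 = 3
Fragment sizes (data): 2 * 1176 B + 1113 B (last, 1113 <= 1180 OK)
Total bytes sent = payload + n_frags * header = 3465 + 3*20 = 3465 + 60 = 3525 B

3, 3525


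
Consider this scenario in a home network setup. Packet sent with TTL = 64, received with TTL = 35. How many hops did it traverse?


Given: initial TTL = 64, received TTL = 35
Hops = initial TTL - received TTL
Hops = 64 - 35 = 29

29


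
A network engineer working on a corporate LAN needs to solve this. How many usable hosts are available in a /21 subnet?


Given: subnet mask /21
Host bits = 32 - 21 = 11
Total addresses = 2^11 = 2048
Usable hosts = 2048 - 2 (network + broadcast) = 2046

2046


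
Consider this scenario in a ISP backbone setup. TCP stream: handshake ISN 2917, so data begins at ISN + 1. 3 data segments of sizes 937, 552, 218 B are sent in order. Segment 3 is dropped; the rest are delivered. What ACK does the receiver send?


SYN uses sequence number 2917; first data byte = ISN + 1 = 2918.
Segment 1: SEQ = 2918, len = 937 B, covers [2918, 3854]
Segment 2: SEQ = 3855, len = 552 B, covers [3855, 4406]
Segment 3: SEQ = 4407, len = 218 B, covers [4407, 4624] [LOST]
In-order data received: bytes [2918, 4406] (segments 1..2).
Segment 3 missing -> gap begins at byte 4407.
Cumulative ACK = next expected in-order byte = 2918 + 937 + 552 = 4407

4407


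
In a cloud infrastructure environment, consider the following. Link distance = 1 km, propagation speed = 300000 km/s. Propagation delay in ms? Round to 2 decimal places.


Given: distance = 1 km, speed = 300000 km/s
Delay = distance / speed = 1 / 300000 seconds
Delay in ms = 1 * 1000 / 300000
Delay = 0.0033 ms
Rounded to 2 dp = 0.00 ms

0.00


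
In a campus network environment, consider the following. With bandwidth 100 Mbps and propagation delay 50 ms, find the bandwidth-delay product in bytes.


Given: bandwidth = 100 Mbps, delay = 50 ms
BDP in bits = 100 * 10^6 * 50 / 1000
BDP in bits = 5000000
BDP in bytes = 5000000 / 8 = 625000

625000


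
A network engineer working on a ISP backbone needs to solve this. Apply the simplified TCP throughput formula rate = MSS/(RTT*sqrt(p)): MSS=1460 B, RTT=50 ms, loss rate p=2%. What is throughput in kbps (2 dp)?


Given: MSS = 1460 bytes, RTT = 50 ms, loss = 2%
RTT in seconds = 50 / 1000 = 0.05
Loss rate = 2% = 0.02
sqrt(loss) = sqrt(0.02) = 0.141421356237
Throughput (bytes/s) = 1460 / (0.05 * 0.141421356237) = 206475.1801
Throughput (kbps) = 206475.1801 * 8 / 1000 = 1651.801441 -> 1651.80 kbps (2 dp)

1651.80


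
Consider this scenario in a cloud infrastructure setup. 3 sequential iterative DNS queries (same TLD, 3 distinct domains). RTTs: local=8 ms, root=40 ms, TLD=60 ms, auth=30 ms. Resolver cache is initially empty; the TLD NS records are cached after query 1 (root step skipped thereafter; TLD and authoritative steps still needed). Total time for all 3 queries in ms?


Lookup 1 (cold cache): local + root + TLD + auth = 8 + 40 + 60 + 30 = 138 ms
Lookups 2..3 (TLD NS cached -> skip root; new domain -> still ask TLD and auth): local + TLD + auth = 8 + 60 + 30 = 98 ms each
Remaining 2 lookups: 2 * 98 = 196 ms
Total = 138 + 196 = 334 ms

334


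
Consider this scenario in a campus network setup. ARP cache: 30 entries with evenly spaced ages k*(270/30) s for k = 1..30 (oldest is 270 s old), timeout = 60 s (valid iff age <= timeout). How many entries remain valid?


Ages are k * 270/30 s for k = 1..30 (spacing = 9.0000 s).
Entry k is valid iff k * 270/30 <= 60 iff k <= 30 * 60 / 270 = 6.6667
n_valid = floor(6.6667) = 6
(n_stale = 30 - 6 = 24)

6


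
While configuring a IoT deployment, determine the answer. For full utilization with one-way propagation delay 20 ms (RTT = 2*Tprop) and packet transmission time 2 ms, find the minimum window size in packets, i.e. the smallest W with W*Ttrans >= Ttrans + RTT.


Given: Ttrans = 2 ms, RTT = 40 ms (= 2 * Tprop, Tprop = 20 ms)
Time until first ACK returns = Ttrans + RTT = 2 + 40 = 42 ms
Need W * Ttrans >= Ttrans + RTT  ->  W >= (Ttrans + RTT) / Ttrans
(Ttrans + RTT) / Ttrans = 42 / 2 = 21
W_min = ceil(21) = 21

21


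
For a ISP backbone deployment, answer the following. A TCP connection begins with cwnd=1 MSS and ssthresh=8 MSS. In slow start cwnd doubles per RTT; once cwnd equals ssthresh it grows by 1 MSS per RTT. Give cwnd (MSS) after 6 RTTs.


RTT 0: cwnd = 1 MSS (initial)
RTT 1: cwnd = 2 MSS (slow start, doubled)
RTT 2: cwnd = 4 MSS (slow start, doubled)
RTT 3: cwnd = 8 MSS (slow start, doubled)
RTT 4: cwnd = 9 MSS (congestion avoidance, +1)
RTT 5: cwnd = 10 MSS (congestion avoidance, +1)
RTT 6: cwnd = 11 MSS (congestion avoidance, +1)

11


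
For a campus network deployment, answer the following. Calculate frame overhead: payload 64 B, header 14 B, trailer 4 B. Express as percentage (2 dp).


Given: payload = 64 B, header = 14 B, trailer = 4 B
Overhead bytes = header + trailer = 14 + 4 = 18
Total frame = payload + overhead = 64 + 18 = 82
Overhead % = 18 / 82 * 100 = 21.9512% -> 21.95% (2 dp)

21.95


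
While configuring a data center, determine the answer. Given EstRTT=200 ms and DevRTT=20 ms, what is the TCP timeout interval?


Given: EstRTT = 200 ms, DevRTT = 20 ms
Timeout = EstRTT + 4 * DevRTT
4 * DevRTT = 4 * 20 = 80
Timeout = 200 + 80 = 280 ms

280


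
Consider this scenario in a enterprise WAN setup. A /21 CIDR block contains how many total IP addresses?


Given: CIDR prefix /21
Host bits = 32 - 21 = 11
Total addresses = 2^11 = 2048

2048


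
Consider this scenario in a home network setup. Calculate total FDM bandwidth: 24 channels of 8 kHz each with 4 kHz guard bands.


Given: 24 channels, 8 kHz each, guard = 4 kHz
Channel bandwidth = 24 * 8 = 192 kHz
Guard bands = 23 gaps * 4 kHz = 92 kHz
Total = 192 + 92 = 284 kHz

284


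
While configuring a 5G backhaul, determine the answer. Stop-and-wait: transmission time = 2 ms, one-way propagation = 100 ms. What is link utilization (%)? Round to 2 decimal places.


Given: Ttrans = 2 ms, Tprop = 100 ms
RTT = 2 * Tprop = 2 * 100 = 200 ms
U = Ttrans / (Ttrans + RTT)
U = 2 / (2 + 200)
U = 2 / 202 = 0.009901
U% = 0.99%

0.99


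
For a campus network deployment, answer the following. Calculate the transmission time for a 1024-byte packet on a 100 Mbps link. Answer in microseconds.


Given: packet = 1024 bytes, bandwidth = 100 Mbps
Packet in bits = 1024 * 8 = 8192 bits
Bandwidth = 100 * 10^6 = 100000000 bps
Time = 8192 / 100000000 seconds
Time in us = 8192 * 10^6 / 100000000 = 81.92

81.92


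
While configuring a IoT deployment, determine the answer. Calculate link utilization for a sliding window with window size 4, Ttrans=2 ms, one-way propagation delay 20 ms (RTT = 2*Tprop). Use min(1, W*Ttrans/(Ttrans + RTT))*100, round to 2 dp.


Given: W = 4, Ttrans = 2 ms, RTT = 40 ms (= 2 * Tprop, Tprop = 20 ms)
Cycle time = Ttrans + RTT = 2 + 40 = 42 ms (first packet sent until its ACK returns)
W * Ttrans = 4 * 2 = 8 ms of sending per cycle
W * Ttrans / (Ttrans + RTT) = 8 / 42 = 0.190476
U = min(1, 0.190476) = 0.190476
U% = 19.05%

19.05


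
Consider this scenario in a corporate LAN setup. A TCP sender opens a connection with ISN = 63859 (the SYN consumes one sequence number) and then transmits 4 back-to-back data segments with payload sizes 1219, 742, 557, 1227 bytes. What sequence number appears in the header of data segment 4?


The SYN occupies sequence number ISN = 63859, so the first data byte is ISN + 1 = 63860.
SEQ of data segment i = (ISN + 1) + sum of payload sizes of segments 1..i-1.
Segment 1: SEQ = 63860, payload = 1219 bytes
Segment 2: SEQ = 65079, payload = 742 bytes
Segment 3: SEQ = 65821, payload = 557 bytes
Segment 4: SEQ = 66378, payload = 1227 bytes
SEQ of segment 4 = 63860 + 1219 + 742 + 557 = 66378

66378


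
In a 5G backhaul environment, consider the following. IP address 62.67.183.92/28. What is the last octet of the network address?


Given: IP = 62.67.183.92, prefix = /28
Subnet mask = 255.255.255.240
Last octet of IP: 92
Last octet of mask: 240
Network last octet = 92 AND 240 = 80

80


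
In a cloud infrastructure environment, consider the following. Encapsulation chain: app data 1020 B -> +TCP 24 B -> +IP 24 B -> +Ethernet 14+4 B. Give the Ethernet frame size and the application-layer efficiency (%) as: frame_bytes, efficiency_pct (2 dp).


TCP segment = 1020 + 24 = 1044 B
IP packet = 1044 + 24 = 1068 B
Ethernet frame = 1068 + 14 + 4 = 1086 B
Efficiency = app / frame = 1020 / 1086 = 0.939227 = 93.9227% -> 93.92% (2 dp)

1086, 93.92


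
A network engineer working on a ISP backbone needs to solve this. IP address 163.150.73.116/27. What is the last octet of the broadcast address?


Given: IP = 163.150.73.116, prefix = /27
Host bits = 32 - 27 = 5
Network last octet = 116 AND mask = 96
Host part size = 2^5 - 1 = 31
Broadcast last octet = 96 OR 31 = 127

127


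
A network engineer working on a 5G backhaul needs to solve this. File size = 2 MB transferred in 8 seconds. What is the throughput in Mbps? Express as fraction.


Given: file = 2 MB, time = 8 s
File in Mb = 2 * 8 = 16 Mb
Throughput = 16 / 8 Mbps
Throughput = 2 Mbps

2


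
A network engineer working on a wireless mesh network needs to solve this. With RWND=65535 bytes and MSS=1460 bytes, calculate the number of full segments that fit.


Given: RWND = 65535 bytes, MSS = 1460 bytes
Full segments = floor(RWND / MSS)
Full segments = floor(65535 / 1460)
Full segments = floor(44.887) = 44

44


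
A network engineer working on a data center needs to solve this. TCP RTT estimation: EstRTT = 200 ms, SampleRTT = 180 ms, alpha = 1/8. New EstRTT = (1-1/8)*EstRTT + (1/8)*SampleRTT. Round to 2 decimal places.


Given: EstRTT = 200 ms, SampleRTT = 180 ms, alpha = 1/8
New EstRTT = (1 - alpha) * EstRTT + alpha * SampleRTT
(7/8) * 200 = 175
(1/8) * 180 = 22.5
New EstRTT = 175 + 22.5 = 197.5 ms -> 197.50 ms (2 dp)

197.50


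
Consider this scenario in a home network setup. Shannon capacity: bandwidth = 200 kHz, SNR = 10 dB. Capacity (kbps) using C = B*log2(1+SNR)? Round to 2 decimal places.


Given: B = 200 kHz, SNR = 10 dB
SNR linear = 10^(10/10) = 10
1 + SNR = 11
log2(11) = 3.4594316186
C = 200 * 1000 * 3.4594316186 = 691886.3237 bps
C = 691.886324 kbps -> 691.89 kbps (2 dp)

691.89


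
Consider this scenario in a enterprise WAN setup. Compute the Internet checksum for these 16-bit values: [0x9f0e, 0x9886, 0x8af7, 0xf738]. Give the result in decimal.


Given words: [0x9f0e, 0x9886, 0x8af7, 0xf738]
Step 1: Sum all words
Raw sum = 40718 + 39046 + 35575 + 63288 = 178627
Step 2: Fold carry: (47555 + 2) = 47557
One's complement = ~47557 & 0xFFFF = 17978

17978


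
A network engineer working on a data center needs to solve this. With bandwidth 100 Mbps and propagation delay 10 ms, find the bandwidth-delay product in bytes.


Given: bandwidth = 100 Mbps, delay = 10 ms
BDP in bits = 100 * 10^6 * 10 / 1000
BDP in bits = 1000000
BDP in bytes = 1000000 / 8 = 125000

125000


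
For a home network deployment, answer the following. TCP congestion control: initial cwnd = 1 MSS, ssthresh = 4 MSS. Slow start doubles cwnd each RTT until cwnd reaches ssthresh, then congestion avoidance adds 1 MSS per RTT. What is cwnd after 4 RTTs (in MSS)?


RTT 0: cwnd = 1 MSS (initial)
RTT 1: cwnd = 2 MSS (slow start, doubled)
RTT 2: cwnd = 4 MSS (slow start, doubled)
RTT 3: cwnd = 5 MSS (congestion avoidance, +1)
RTT 4: cwnd = 6 MSS (congestion avoidance, +1)

6


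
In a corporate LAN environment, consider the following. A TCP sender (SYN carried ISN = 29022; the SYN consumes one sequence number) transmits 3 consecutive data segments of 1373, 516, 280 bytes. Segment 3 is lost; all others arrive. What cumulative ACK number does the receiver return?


SYN uses sequence number 29022; first data byte = ISN + 1 = 29023.
Segment 1: SEQ = 29023, len = 1373 B, covers [29023, 30395]
Segment 2: SEQ = 30396, len = 516 B, covers [30396, 30911]
Segment 3: SEQ = 30912, len = 280 B, covers [30912, 31191] [LOST]
In-order data received: bytes [29023, 30911] (segments 1..2).
Segment 3 missing -> gap begins at byte 30912.
Cumulative ACK = next expected in-order byte = 29023 + 1373 + 516 = 30912

30912


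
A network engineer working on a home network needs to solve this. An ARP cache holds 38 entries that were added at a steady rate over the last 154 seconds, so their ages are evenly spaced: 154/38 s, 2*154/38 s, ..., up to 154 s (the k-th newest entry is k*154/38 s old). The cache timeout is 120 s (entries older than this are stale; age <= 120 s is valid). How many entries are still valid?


Ages are k * 154/38 s for k = 1..38 (spacing = 4.0526 s).
Entry k is valid iff k * 154/38 <= 120 iff k <= 38 * 120 / 154 = 29.6104
n_valid = floor(29.6104) = 29
(n_stale = 38 - 29 = 9)

29
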